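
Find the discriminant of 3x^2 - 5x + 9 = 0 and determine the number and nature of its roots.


For ax^2 + bx + c = 0, discriminant D = b^2 - 4ac
Here a = 3, b = -5, c = 9
D = (-5)^2 - 4(3)(9) = 25 - 108 = -83

D = -83 < 0
The equation has no real roots (2 complex conjugate roots).

Discriminant = -83, no real roots (2 complex conjugate roots)


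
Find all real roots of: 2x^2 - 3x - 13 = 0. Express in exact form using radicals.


Using the quadratic formula: x = (-b ± sqrt(b^2 - 4ac)) / (2a)
Here a = 2, b = -3, c = -13
Discriminant = b^2 - 4ac = (-3)^2 - 4(2)(-13) = 9 + 104 = 113
Since discriminant = 113 > 0, there are two real roots.
x = (3 ± sqrt(113)) / 4
Numerically: x ≈ 3.4075 or x ≈ -1.9075

x = (3 + sqrt(113)) / 4 or x = (3 - sqrt(113)) / 4


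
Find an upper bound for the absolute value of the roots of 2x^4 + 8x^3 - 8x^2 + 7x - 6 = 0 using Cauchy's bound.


Cauchy's bound: all roots r satisfy |r| <= 1 + max(|a_i/a_n|) for i = 0,...,n-1
where a_n is the leading coefficient.

Coefficients: [2, 8, -8, 7, -6]
Leading coefficient a_n = 2
Ratios |a_i/a_n|: 4, 4, 7/2, 3
Maximum ratio: 4
Cauchy's bound: |r| <= 1 + 4 = 5

Upper bound = 5


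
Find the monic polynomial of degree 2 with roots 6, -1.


A monic polynomial with roots 6, -1 is:
p(x) = (x - 6)(x + 1)
After multiplying by (x - 6): x - 6
After multiplying by (x + 1): x^2 - 5x - 6

x^2 - 5x - 6


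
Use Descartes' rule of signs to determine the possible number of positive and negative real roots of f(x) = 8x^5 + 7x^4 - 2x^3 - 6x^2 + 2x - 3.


Descartes' rule of signs:

For positive roots, count sign changes in f(x) = 8x^5 + 7x^4 - 2x^3 - 6x^2 + 2x - 3:
Signs of coefficients: +, +, -, -, +, -
Number of sign changes: 3
Possible positive real roots: 3, 1

For negative roots, examine f(-x) = -8x^5 + 7x^4 + 2x^3 - 6x^2 - 2x - 3:
Signs of coefficients: -, +, +, -, -, -
Number of sign changes: 2
Possible negative real roots: 2, 0

Positive roots: 3 or 1; Negative roots: 2 or 0


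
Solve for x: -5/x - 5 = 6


Subtract -5 from both sides: -5/x = 11
Multiply both sides by x: -5 = 11 * x
Divide by 11: x = -5/11

x = -5/11


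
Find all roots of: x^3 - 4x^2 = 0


The lowest-degree term is x^2, so x = 0 is a root with multiplicity 2. Factor out x^2:
  x - 4 = 0
Linear factor x - 4 = 0 gives x = 4.
Collecting all roots found:

x = 0 (multiplicity 2), x = 4


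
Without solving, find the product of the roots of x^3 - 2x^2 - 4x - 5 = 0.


By Vieta's formulas for x^3 + bx^2 + cx + d = 0:
  r1 + r2 + r3 = -b/a = 2
  r1*r2 + r1*r3 + r2*r3 = c/a = -4
  r1*r2*r3 = -d/a = 5


Product = 5


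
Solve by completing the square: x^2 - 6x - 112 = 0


Start: x^2 - 6x - 112 = 0
Move constant: x^2 - 6x = 112
Half of -6 is -3, squared is 9
Add 9 to both sides: x^2 - 6x + 9 = 121
(x - 3)^2 = 121
x - 3 = ±11
x = 3 + 11 = 14 or x = 3 - 11 = -8

x = -8, x = 14


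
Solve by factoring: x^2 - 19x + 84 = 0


We need two numbers that multiply to 84 and add to -19.
Those numbers are -7 and -12 (since (-7) * (-12) = 84 and (-7) + (-12) = -19).
So x^2 - 19x + 84 = (x - 7)(x - 12) = 0
Setting each factor to zero: x = 7 or x = 12

x = 7, x = 12


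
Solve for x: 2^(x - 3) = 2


Express both sides with the same base.
2 = 2^1
Since the bases match, equate exponents: x - 3 = 1
So x = 1 - (-3) = 4

x = 4


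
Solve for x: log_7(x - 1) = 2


Convert to exponential form: x - 1 = 7^2 = 49
x = 49 + 1 = 50
Check: log_7(50 - 1) = log_7(49) = log_7(49) = 2 ✓

x = 50


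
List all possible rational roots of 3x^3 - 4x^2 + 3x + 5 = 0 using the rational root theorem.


Rational root theorem: possible roots are ±p/q where:
  p divides the constant term (5): p ∈ {1, 5}
  q divides the leading coefficient (3): q ∈ {1, 3}

All possible rational roots: -5, -5/3, -1, -1/3, 1/3, 1, 5/3, 5

-5, -5/3, -1, -1/3, 1/3, 1, 5/3, 5


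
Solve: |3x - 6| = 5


An absolute value equation |expr| = 5 gives two cases:
Case 1: 3x - 6 = 5
  3x = 11, so x = 11/3
Case 2: 3x - 6 = -5
  3x = 1, so x = 1/3

x = 1/3, x = 11/3


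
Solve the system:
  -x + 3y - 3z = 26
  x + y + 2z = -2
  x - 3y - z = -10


Using Cramer's rule. Expand each determinant along the first row.
D  = (-1)*[1*(-1) - 2*(-3)] - 3*[1*(-1) - 2*1] + (-3)*[1*(-3) - 1*1]
  = (-1)*(5) - 3*(-3) + (-3)*(-4) = 16
Dx = 26*[1*(-1) - 2*(-3)] - 3*[(-2)*(-1) - 2*(-10)] + (-3)*[(-2)*(-3) - 1*(-10)]
  = 26*(5) - 3*(22) + (-3)*(16) = 16
Dy = (-1)*[(-2)*(-1) - 2*(-10)] - 26*[1*(-1) - 2*1] + (-3)*[1*(-10) - (-2)*1]
  = (-1)*(22) - 26*(-3) + (-3)*(-8) = 80
Dz = (-1)*[1*(-10) - (-2)*(-3)] - 3*[1*(-10) - (-2)*1] + 26*[1*(-3) - 1*1]
  = (-1)*(-16) - 3*(-8) + 26*(-4) = -64
x = Dx/D = 16/16 = 1, y = Dy/D = 80/16 = 5, z = Dz/D = -64/16 = -4
Check eq1: (-1)(1) + (3)(5) + (-3)(-4) = 26 = 26 ✓
Check eq2: (1)(1) + (1)(5) + (2)(-4) = -2 = -2 ✓
Check eq3: (1)(1) + (-3)(5) + (-1)(-4) = -10 = -10 ✓

x = 1, y = 5, z = -4


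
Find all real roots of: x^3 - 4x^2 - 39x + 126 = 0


Let p(x) = x^3 - 4x^2 - 39x + 126. By the rational root theorem (leading coefficient 1), any rational root is an integer divisor of 126: try ±1, ±2, ... in turn.
Test x = 1: value = 84 ≠ 0.
Test x = -1: value = 160 ≠ 0.
Test x = 2: value = 40 ≠ 0.
Test x = -2: value = 180 ≠ 0.
Test x = 3: value = 0 ✓, so (x - 3) is a factor.
Synthetic division by (x - 3): bring down 1; 1(3) - 4 = -1; (-1)(3) - 39 = -42; (-42)(3) + 126 = 0 → quotient x^2 - x - 42, remainder 0.
Solve the quadratic x^2 - x - 42 = 0: discriminant = (-1)^2 - 4(1)(-42) = 1 + 168 = 169.
sqrt(169) = 13, so x = (1 ± 13)/2: x = 7 or x = -6.

x = -6, x = 3, x = 7


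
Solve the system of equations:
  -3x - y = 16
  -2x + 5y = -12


Using Cramer's rule:
Determinant D = (-3)(5) - (-2)(-1) = -15 - 2 = -17
Dx = (16)(5) - (-12)(-1) = 80 - 12 = 68
Dy = (-3)(-12) - (-2)(16) = 36 + 32 = 68
x = Dx/D = 68/-17 = -4
y = Dy/D = 68/-17 = -4

x = -4, y = -4


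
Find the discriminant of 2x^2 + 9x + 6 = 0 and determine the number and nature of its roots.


For ax^2 + bx + c = 0, discriminant D = b^2 - 4ac
Here a = 2, b = 9, c = 6
D = (9)^2 - 4(2)(6) = 81 - 48 = 33

D = 33 > 0 but not a perfect square
The equation has 2 distinct real irrational roots.

Discriminant = 33, 2 distinct real irrational roots


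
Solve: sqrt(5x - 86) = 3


Square both sides: 5x - 86 = 3^2 = 9
5x = 9 + 86 = 95
x = 19
Check: sqrt(5*19 - 86) = sqrt(9) = 3 ✓

x = 19


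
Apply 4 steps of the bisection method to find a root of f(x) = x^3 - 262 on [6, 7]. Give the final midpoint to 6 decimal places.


f(x) = x^3 - 262
f(6) = -46 < 0
f(7) = 81 > 0

Step 1: midpoint = (6.000000 + 7.000000)/2 = 6.500000
  f(6.500000) = 12.625000
  f(mid) > 0, so root is in [6.000000, 6.500000]

Step 2: midpoint = (6.000000 + 6.500000)/2 = 6.250000
  f(6.250000) = -17.859375
  f(mid) < 0, so root is in [6.250000, 6.500000]

Step 3: midpoint = (6.250000 + 6.500000)/2 = 6.375000
  f(6.375000) = -2.916016
  f(mid) < 0, so root is in [6.375000, 6.500000]

Step 4: midpoint = (6.375000 + 6.500000)/2 = 6.437500
  f(6.437500) = 4.779053
  f(mid) > 0, so root is in [6.375000, 6.437500]

midpoint = 6.437500


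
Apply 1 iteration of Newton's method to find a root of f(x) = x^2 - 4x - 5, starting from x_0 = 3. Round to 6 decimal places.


Newton's method: x_(n+1) = x_n - f(x_n)/f'(x_n)
f(x) = x^2 - 4x - 5
f'(x) = 2x - 4

Iteration 1:
  f(3.000000) = -8.000000
  f'(3.000000) = 2.000000
  x_1 = 3.000000 - (-8.000000)/(2.000000) = 7.000000

x_1 = 7.000000


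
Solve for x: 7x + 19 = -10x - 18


Starting with: 7x + 19 = -10x - 18
Move all x terms to left: (7 + 10)x = -18 - 19
Simplify: 17x = -37
Divide both sides by 17: x = -37/17

x = -37/17


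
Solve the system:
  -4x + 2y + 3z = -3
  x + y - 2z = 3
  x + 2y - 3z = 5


Using Cramer's rule. Expand each determinant along the first row.
D  = (-4)*[1*(-3) - (-2)*2] - 2*[1*(-3) - (-2)*1] + 3*[1*2 - 1*1]
  = (-4)*(1) - 2*(-1) + 3*(1) = 1
Dx = (-3)*[1*(-3) - (-2)*2] - 2*[3*(-3) - (-2)*5] + 3*[3*2 - 1*5]
  = (-3)*(1) - 2*(1) + 3*(1) = -2
Dy = (-4)*[3*(-3) - (-2)*5] - (-3)*[1*(-3) - (-2)*1] + 3*[1*5 - 3*1]
  = (-4)*(1) - (-3)*(-1) + 3*(2) = -1
Dz = (-4)*[1*5 - 3*2] - 2*[1*5 - 3*1] + (-3)*[1*2 - 1*1]
  = (-4)*(-1) - 2*(2) + (-3)*(1) = -3
x = Dx/D = -2/1 = -2, y = Dy/D = -1/1 = -1, z = Dz/D = -3/1 = -3
Check eq1: (-4)(-2) + (2)(-1) + (3)(-3) = -3 = -3 ✓
Check eq2: (1)(-2) + (1)(-1) + (-2)(-3) = 3 = 3 ✓
Check eq3: (1)(-2) + (2)(-1) + (-3)(-3) = 5 = 5 ✓

x = -2, y = -1, z = -3


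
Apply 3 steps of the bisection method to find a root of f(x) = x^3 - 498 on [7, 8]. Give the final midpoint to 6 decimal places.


f(x) = x^3 - 498
f(7) = -155 < 0
f(8) = 14 > 0

Step 1: midpoint = (7.000000 + 8.000000)/2 = 7.500000
  f(7.500000) = -76.125000
  f(mid) < 0, so root is in [7.500000, 8.000000]

Step 2: midpoint = (7.500000 + 8.000000)/2 = 7.750000
  f(7.750000) = -32.515625
  f(mid) < 0, so root is in [7.750000, 8.000000]

Step 3: midpoint = (7.750000 + 8.000000)/2 = 7.875000
  f(7.875000) = -9.626953
  f(mid) < 0, so root is in [7.875000, 8.000000]

midpoint = 7.875000


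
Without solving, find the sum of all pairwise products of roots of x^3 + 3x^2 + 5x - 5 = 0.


By Vieta's formulas for x^3 + bx^2 + cx + d = 0:
  r1 + r2 + r3 = -b/a = -3
  r1*r2 + r1*r3 + r2*r3 = c/a = 5
  r1*r2*r3 = -d/a = 5


Sum of pairwise products = 5


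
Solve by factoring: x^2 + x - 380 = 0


We need two numbers that multiply to -380 and add to 1.
Those numbers are 20 and -19 (since 20 * (-19) = -380 and 20 + (-19) = 1).
So x^2 + x - 380 = (x + 20)(x - 19) = 0
Setting each factor to zero: x = -20 or x = 19

x = -20, x = 19


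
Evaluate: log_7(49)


We need the exponent such that 7^? = 49
7^2 = 49
Therefore log_7(49) = 2

2


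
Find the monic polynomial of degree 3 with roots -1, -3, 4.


A monic polynomial with roots -1, -3, 4 is:
p(x) = (x + 1)(x + 3)(x - 4)
After multiplying by (x + 1): x + 1
After multiplying by (x + 3): x^2 + 4x + 3
After multiplying by (x - 4): x^3 - 13x - 12

x^3 - 13x - 12


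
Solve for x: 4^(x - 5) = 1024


Express both sides with the same base.
1024 = 4^5
Since the bases match, equate exponents: x - 5 = 5
So x = 5 - (-5) = 10

x = 10


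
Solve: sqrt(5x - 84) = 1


Square both sides: 5x - 84 = 1^2 = 1
5x = 1 + 84 = 85
x = 17
Check: sqrt(5*17 - 84) = sqrt(1) = 1 ✓

x = 17


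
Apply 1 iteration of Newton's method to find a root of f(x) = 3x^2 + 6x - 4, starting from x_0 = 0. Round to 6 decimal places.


Newton's method: x_(n+1) = x_n - f(x_n)/f'(x_n)
f(x) = 3x^2 + 6x - 4
f'(x) = 6x + 6

Iteration 1:
  f(0.000000) = -4.000000
  f'(0.000000) = 6.000000
  x_1 = 0.000000 - (-4.000000)/(6.000000) = 0.666667

x_1 = 0.666667


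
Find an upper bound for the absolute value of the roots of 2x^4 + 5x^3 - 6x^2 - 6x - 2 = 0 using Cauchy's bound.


Cauchy's bound: all roots r satisfy |r| <= 1 + max(|a_i/a_n|) for i = 0,...,n-1
where a_n is the leading coefficient.

Coefficients: [2, 5, -6, -6, -2]
Leading coefficient a_n = 2
Ratios |a_i/a_n|: 5/2, 3, 3, 1
Maximum ratio: 3
Cauchy's bound: |r| <= 1 + 3 = 4

Upper bound = 4


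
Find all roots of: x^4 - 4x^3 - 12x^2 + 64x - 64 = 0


Let p(x) = x^4 - 4x^3 - 12x^2 + 64x - 64. By the rational root theorem (leading coefficient 1), any rational root is an integer divisor of 64: try ±1, ±2, ... in turn.
Test x = 1: value = -15 ≠ 0.
Test x = -1: value = -135 ≠ 0.
Test x = 2: value = 0 ✓, so (x - 2) is a factor.
Synthetic division by (x - 2): bring down 1; 1(2) - 4 = -2; (-2)(2) - 12 = -16; (-16)(2) + 64 = 32; 32(2) - 64 = 0 → quotient x^3 - 2x^2 - 16x + 32, remainder 0.
Continue with the quotient x^3 - 2x^2 - 16x + 32 (candidates must divide 32; re-test x = 2 first in case it repeats).
Test x = 2: value = 0 ✓, so (x - 2) is a factor.
Synthetic division by (x - 2): bring down 1; 1(2) - 2 = 0; 0(2) - 16 = -16; (-16)(2) + 32 = 0 → quotient x^2 - 16, remainder 0.
Solve the quadratic x^2 - 16 = 0: discriminant = 0^2 - 4(1)(-16) = 0 + 64 = 64.
sqrt(64) = 8, so x = (0 ± 8)/2: x = 4 or x = -4.
Collecting all roots found:

x = -4, x = 2 (multiplicity 2), x = 4


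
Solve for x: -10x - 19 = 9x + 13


Starting with: -10x - 19 = 9x + 13
Move all x terms to left: (-10 - 9)x = 13 + 19
Simplify: -19x = 32
Divide both sides by -19: x = -32/19

x = -32/19


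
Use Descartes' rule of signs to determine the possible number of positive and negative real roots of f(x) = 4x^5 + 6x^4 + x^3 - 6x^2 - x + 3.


Descartes' rule of signs:

For positive roots, count sign changes in f(x) = 4x^5 + 6x^4 + x^3 - 6x^2 - x + 3:
Signs of coefficients: +, +, +, -, -, +
Number of sign changes: 2
Possible positive real roots: 2, 0

For negative roots, examine f(-x) = -4x^5 + 6x^4 - x^3 - 6x^2 + x + 3:
Signs of coefficients: -, +, -, -, +, +
Number of sign changes: 3
Possible negative real roots: 3, 1

Positive roots: 2 or 0; Negative roots: 3 or 1


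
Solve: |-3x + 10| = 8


An absolute value equation |expr| = 8 gives two cases:
Case 1: -3x + 10 = 8
  -3x = -2, so x = 2/3
Case 2: -3x + 10 = -8
  -3x = -18, so x = 6

x = 2/3, x = 6


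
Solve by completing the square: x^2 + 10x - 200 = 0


Start: x^2 + 10x - 200 = 0
Move constant: x^2 + 10x = 200
Half of 10 is 5, squared is 25
Add 25 to both sides: x^2 + 10x + 25 = 225
(x + 5)^2 = 225
x + 5 = ±15
x = -5 + 15 = 10 or x = -5 - 15 = -20

x = -20, x = 10


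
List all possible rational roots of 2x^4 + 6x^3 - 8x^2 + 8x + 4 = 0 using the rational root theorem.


Rational root theorem: possible roots are ±p/q where:
  p divides the constant term (4): p ∈ {1, 2, 4}
  q divides the leading coefficient (2): q ∈ {1, 2}

All possible rational roots: -4, -2, -1, -1/2, 1/2, 1, 2, 4

-4, -2, -1, -1/2, 1/2, 1, 2, 4


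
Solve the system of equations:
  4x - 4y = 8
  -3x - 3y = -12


Using Cramer's rule:
Determinant D = (4)(-3) - (-3)(-4) = -12 - 12 = -24
Dx = (8)(-3) - (-12)(-4) = -24 - 48 = -72
Dy = (4)(-12) - (-3)(8) = -48 + 24 = -24
x = Dx/D = -72/-24 = 3
y = Dy/D = -24/-24 = 1

x = 3, y = 1


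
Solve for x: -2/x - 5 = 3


Subtract -5 from both sides: -2/x = 8
Multiply both sides by x: -2 = 8 * x
Divide by 8: x = -1/4

x = -1/4


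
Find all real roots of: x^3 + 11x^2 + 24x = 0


The constant term is 0, so x = 0 is a root. Factor out x:
  x(x^2 + 11x + 24) = 0
Solve the quadratic x^2 + 11x + 24 = 0: discriminant = 11^2 - 4(1)(24) = 121 - 96 = 25.
sqrt(25) = 5, so x = (-11 ± 5)/2: x = -3 or x = -8.

x = -8, x = -3, x = 0


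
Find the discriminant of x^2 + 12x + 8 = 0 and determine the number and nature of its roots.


For ax^2 + bx + c = 0, discriminant D = b^2 - 4ac
Here a = 1, b = 12, c = 8
D = (12)^2 - 4(1)(8) = 144 - 32 = 112

D = 112 > 0 but not a perfect square
The equation has 2 distinct real irrational roots.

Discriminant = 112, 2 distinct real irrational roots


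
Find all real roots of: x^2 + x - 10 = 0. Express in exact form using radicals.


Using the quadratic formula: x = (-b ± sqrt(b^2 - 4ac)) / (2a)
Here a = 1, b = 1, c = -10
Discriminant = b^2 - 4ac = 1^2 - 4(1)(-10) = 1 + 40 = 41
Since discriminant = 41 > 0, there are two real roots.
x = (-1 ± sqrt(41)) / 2
Numerically: x ≈ 2.7016 or x ≈ -3.7016

x = (-1 + sqrt(41)) / 2 or x = (-1 - sqrt(41)) / 2


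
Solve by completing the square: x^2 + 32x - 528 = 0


Start: x^2 + 32x - 528 = 0
Move constant: x^2 + 32x = 528
Half of 32 is 16, squared is 256
Add 256 to both sides: x^2 + 32x + 256 = 784
(x + 16)^2 = 784
x + 16 = ±28
x = -16 + 28 = 12 or x = -16 - 28 = -44

x = -44, x = 12


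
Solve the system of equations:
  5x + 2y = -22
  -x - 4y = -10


Using Cramer's rule:
Determinant D = (5)(-4) - (-1)(2) = -20 + 2 = -18
Dx = (-22)(-4) - (-10)(2) = 88 + 20 = 108
Dy = (5)(-10) - (-1)(-22) = -50 - 22 = -72
x = Dx/D = 108/-18 = -6
y = Dy/D = -72/-18 = 4

x = -6, y = 4


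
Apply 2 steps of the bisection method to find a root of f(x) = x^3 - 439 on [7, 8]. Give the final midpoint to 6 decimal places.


f(x) = x^3 - 439
f(7) = -96 < 0
f(8) = 73 > 0

Step 1: midpoint = (7.000000 + 8.000000)/2 = 7.500000
  f(7.500000) = -17.125000
  f(mid) < 0, so root is in [7.500000, 8.000000]

Step 2: midpoint = (7.500000 + 8.000000)/2 = 7.750000
  f(7.750000) = 26.484375
  f(mid) > 0, so root is in [7.500000, 7.750000]

midpoint = 7.750000


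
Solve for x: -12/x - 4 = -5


Subtract -4 from both sides: -12/x = -1
Multiply both sides by x: -12 = -1 * x
Divide by -1: x = 12

x = 12


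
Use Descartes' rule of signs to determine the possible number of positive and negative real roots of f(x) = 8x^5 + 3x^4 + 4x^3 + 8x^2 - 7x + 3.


Descartes' rule of signs:

For positive roots, count sign changes in f(x) = 8x^5 + 3x^4 + 4x^3 + 8x^2 - 7x + 3:
Signs of coefficients: +, +, +, +, -, +
Number of sign changes: 2
Possible positive real roots: 2, 0

For negative roots, examine f(-x) = -8x^5 + 3x^4 - 4x^3 + 8x^2 + 7x + 3:
Signs of coefficients: -, +, -, +, +, +
Number of sign changes: 3
Possible negative real roots: 3, 1

Positive roots: 2 or 0; Negative roots: 3 or 1


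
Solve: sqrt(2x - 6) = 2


Square both sides: 2x - 6 = 2^2 = 4
2x = 4 + 6 = 10
x = 5
Check: sqrt(2*5 - 6) = sqrt(4) = 2 ✓

x = 5


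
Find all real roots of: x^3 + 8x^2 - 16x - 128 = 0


Let p(x) = x^3 + 8x^2 - 16x - 128. By the rational root theorem (leading coefficient 1), any rational root is an integer divisor of 128: try ±1, ±2, ... in turn.
Test x = 1: value = -135 ≠ 0.
Test x = -1: value = -105 ≠ 0.
Test x = 2: value = -120 ≠ 0.
Test x = -2: value = -72 ≠ 0.
Test x = 4: value = 0 ✓, so (x - 4) is a factor.
Synthetic division by (x - 4): bring down 1; 1(4) + 8 = 12; 12(4) - 16 = 32; 32(4) - 128 = 0 → quotient x^2 + 12x + 32, remainder 0.
Solve the quadratic x^2 + 12x + 32 = 0: discriminant = 12^2 - 4(1)(32) = 144 - 128 = 16.
sqrt(16) = 4, so x = (-12 ± 4)/2: x = -4 or x = -8.

x = -8, x = -4, x = 4


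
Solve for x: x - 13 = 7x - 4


Starting with: x - 13 = 7x - 4
Move all x terms to left: (1 - 7)x = -4 + 13
Simplify: -6x = 9
Divide both sides by -6: x = -3/2

x = -3/2


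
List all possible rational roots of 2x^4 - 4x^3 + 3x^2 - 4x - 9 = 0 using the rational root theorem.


Rational root theorem: possible roots are ±p/q where:
  p divides the constant term (-9): p ∈ {1, 3, 9}
  q divides the leading coefficient (2): q ∈ {1, 2}

All possible rational roots: -9, -9/2, -3, -3/2, -1, -1/2, 1/2, 1, 3/2, 3, 9/2, 9

-9, -9/2, -3, -3/2, -1, -1/2, 1/2, 1, 3/2, 3, 9/2, 9


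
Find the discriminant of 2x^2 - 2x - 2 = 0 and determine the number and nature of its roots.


For ax^2 + bx + c = 0, discriminant D = b^2 - 4ac
Here a = 2, b = -2, c = -2
D = (-2)^2 - 4(2)(-2) = 4 + 16 = 20

D = 20 > 0 but not a perfect square
The equation has 2 distinct real irrational roots.

Discriminant = 20, 2 distinct real irrational roots


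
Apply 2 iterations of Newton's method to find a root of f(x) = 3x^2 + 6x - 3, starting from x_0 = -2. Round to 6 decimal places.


Newton's method: x_(n+1) = x_n - f(x_n)/f'(x_n)
f(x) = 3x^2 + 6x - 3
f'(x) = 6x + 6

Iteration 1:
  f(-2.000000) = -3.000000
  f'(-2.000000) = -6.000000
  x_1 = -2.000000 - (-3.000000)/(-6.000000) = -2.500000

Iteration 2:
  f(-2.500000) = 0.750000
  f'(-2.500000) = -9.000000
  x_2 = -2.500000 - (0.750000)/(-9.000000) = -2.416667

x_2 = -2.416667


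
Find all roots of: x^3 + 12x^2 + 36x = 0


The constant term is 0, so x = 0 is a root. Factor out x:
  x^2 + 12x + 36 = 0
Solve the quadratic x^2 + 12x + 36 = 0: discriminant = 12^2 - 4(1)(36) = 144 - 144 = 0.
Discriminant = 0, so a double root: x = -12/2 = -6.
Collecting all roots found:

x = -6 (multiplicity 2), x = 0


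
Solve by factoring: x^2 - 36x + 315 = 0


We need two numbers that multiply to 315 and add to -36.
Those numbers are -15 and -21 (since (-15) * (-21) = 315 and (-15) + (-21) = -36).
So x^2 - 36x + 315 = (x - 15)(x - 21) = 0
Setting each factor to zero: x = 15 or x = 21

x = 15, x = 21


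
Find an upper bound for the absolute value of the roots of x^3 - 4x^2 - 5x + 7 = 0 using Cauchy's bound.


Cauchy's bound: all roots r satisfy |r| <= 1 + max(|a_i/a_n|) for i = 0,...,n-1
where a_n is the leading coefficient.

Coefficients: [1, -4, -5, 7]
Leading coefficient a_n = 1
Ratios |a_i/a_n|: 4, 5, 7
Maximum ratio: 7
Cauchy's bound: |r| <= 1 + 7 = 8

Upper bound = 8


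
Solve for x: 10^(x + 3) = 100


Express both sides with the same base.
100 = 10^2
Since the bases match, equate exponents: x + 3 = 2
So x = 2 - (3) = -1

x = -1


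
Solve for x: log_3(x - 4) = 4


Convert to exponential form: x - 4 = 3^4 = 81
x = 81 + 4 = 85
Check: log_3(85 - 4) = log_3(81) = log_3(81) = 4 ✓

x = 85


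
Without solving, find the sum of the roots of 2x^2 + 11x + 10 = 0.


By Vieta's formulas for ax^2 + bx + c = 0:
  Sum of roots = -b/a
  Product of roots = c/a

Here a = 2, b = 11, c = 10
Sum = -(11)/2 = -11/2
Product = 10/2 = 5

Sum = -11/2


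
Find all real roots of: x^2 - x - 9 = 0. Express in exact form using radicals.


Using the quadratic formula: x = (-b ± sqrt(b^2 - 4ac)) / (2a)
Here a = 1, b = -1, c = -9
Discriminant = b^2 - 4ac = (-1)^2 - 4(1)(-9) = 1 + 36 = 37
Since discriminant = 37 > 0, there are two real roots.
x = (1 ± sqrt(37)) / 2
Numerically: x ≈ 3.5414 or x ≈ -2.5414

x = (1 + sqrt(37)) / 2 or x = (1 - sqrt(37)) / 2


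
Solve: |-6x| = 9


An absolute value equation |expr| = 9 gives two cases:
Case 1: -6x = 9
  -6x = 9, so x = -3/2
Case 2: -6x = -9
  -6x = -9, so x = 3/2

x = -3/2, x = 3/2


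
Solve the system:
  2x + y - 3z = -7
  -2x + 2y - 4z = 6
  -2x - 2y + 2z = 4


Using Cramer's rule. Expand each determinant along the first row.
D  = 2*[2*2 - (-4)*(-2)] - 1*[(-2)*2 - (-4)*(-2)] + (-3)*[(-2)*(-2) - 2*(-2)]
  = 2*(-4) - 1*(-12) + (-3)*(8) = -20
Dx = (-7)*[2*2 - (-4)*(-2)] - 1*[6*2 - (-4)*4] + (-3)*[6*(-2) - 2*4]
  = (-7)*(-4) - 1*(28) + (-3)*(-20) = 60
Dy = 2*[6*2 - (-4)*4] - (-7)*[(-2)*2 - (-4)*(-2)] + (-3)*[(-2)*4 - 6*(-2)]
  = 2*(28) - (-7)*(-12) + (-3)*(4) = -40
Dz = 2*[2*4 - 6*(-2)] - 1*[(-2)*4 - 6*(-2)] + (-7)*[(-2)*(-2) - 2*(-2)]
  = 2*(20) - 1*(4) + (-7)*(8) = -20
x = Dx/D = 60/-20 = -3, y = Dy/D = -40/-20 = 2, z = Dz/D = -20/-20 = 1
Check eq1: (2)(-3) + (1)(2) + (-3)(1) = -7 = -7 ✓
Check eq2: (-2)(-3) + (2)(2) + (-4)(1) = 6 = 6 ✓
Check eq3: (-2)(-3) + (-2)(2) + (2)(1) = 4 = 4 ✓

x = -3, y = 2, z = 1


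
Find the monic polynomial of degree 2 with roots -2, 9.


A monic polynomial with roots -2, 9 is:
p(x) = (x + 2)(x - 9)
After multiplying by (x + 2): x + 2
After multiplying by (x - 9): x^2 - 7x - 18

x^2 - 7x - 18


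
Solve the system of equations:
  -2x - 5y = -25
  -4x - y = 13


Using Cramer's rule:
Determinant D = (-2)(-1) - (-4)(-5) = 2 - 20 = -18
Dx = (-25)(-1) - (13)(-5) = 25 + 65 = 90
Dy = (-2)(13) - (-4)(-25) = -26 - 100 = -126
x = Dx/D = 90/-18 = -5
y = Dy/D = -126/-18 = 7

x = -5, y = 7


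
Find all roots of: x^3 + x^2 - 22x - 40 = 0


Let p(x) = x^3 + x^2 - 22x - 40. By the rational root theorem (leading coefficient 1), any rational root is an integer divisor of 40: try ±1, ±2, ... in turn.
Test x = 1: value = -60 ≠ 0.
Test x = -1: value = -18 ≠ 0.
Test x = 2: value = -72 ≠ 0.
Test x = -2: value = 0 ✓, so (x + 2) is a factor.
Synthetic division by (x + 2): bring down 1; 1(-2) + 1 = -1; (-1)(-2) - 22 = -20; (-20)(-2) - 40 = 0 → quotient x^2 - x - 20, remainder 0.
Solve the quadratic x^2 - x - 20 = 0: discriminant = (-1)^2 - 4(1)(-20) = 1 + 80 = 81.
sqrt(81) = 9, so x = (1 ± 9)/2: x = 5 or x = -4.
Collecting all roots found:

x = -4, x = -2, x = 5


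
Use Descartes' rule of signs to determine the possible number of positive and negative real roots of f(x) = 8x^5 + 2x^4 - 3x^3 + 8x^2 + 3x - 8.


Descartes' rule of signs:

For positive roots, count sign changes in f(x) = 8x^5 + 2x^4 - 3x^3 + 8x^2 + 3x - 8:
Signs of coefficients: +, +, -, +, +, -
Number of sign changes: 3
Possible positive real roots: 3, 1

For negative roots, examine f(-x) = -8x^5 + 2x^4 + 3x^3 + 8x^2 - 3x - 8:
Signs of coefficients: -, +, +, +, -, -
Number of sign changes: 2
Possible negative real roots: 2, 0

Positive roots: 3 or 1; Negative roots: 2 or 0


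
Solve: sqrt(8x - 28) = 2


Square both sides: 8x - 28 = 2^2 = 4
8x = 4 + 28 = 32
x = 4
Check: sqrt(8*4 - 28) = sqrt(4) = 2 ✓

x = 4


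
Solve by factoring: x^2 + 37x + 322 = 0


We need two numbers that multiply to 322 and add to 37.
Those numbers are 23 and 14 (since 23 * 14 = 322 and 23 + 14 = 37).
So x^2 + 37x + 322 = (x + 23)(x + 14) = 0
Setting each factor to zero: x = -23 or x = -14

x = -23, x = -14


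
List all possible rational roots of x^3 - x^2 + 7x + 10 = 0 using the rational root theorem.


Rational root theorem: possible roots are ±p/q where:
  p divides the constant term (10): p ∈ {1, 2, 5, 10}
  q divides the leading coefficient (1): q ∈ {1}

All possible rational roots: -10, -5, -2, -1, 1, 2, 5, 10

-10, -5, -2, -1, 1, 2, 5, 10


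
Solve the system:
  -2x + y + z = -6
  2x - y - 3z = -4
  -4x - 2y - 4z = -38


Using Cramer's rule. Expand each determinant along the first row.
D  = (-2)*[(-1)*(-4) - (-3)*(-2)] - 1*[2*(-4) - (-3)*(-4)] + 1*[2*(-2) - (-1)*(-4)]
  = (-2)*(-2) - 1*(-20) + 1*(-8) = 16
Dx = (-6)*[(-1)*(-4) - (-3)*(-2)] - 1*[(-4)*(-4) - (-3)*(-38)] + 1*[(-4)*(-2) - (-1)*(-38)]
  = (-6)*(-2) - 1*(-98) + 1*(-30) = 80
Dy = (-2)*[(-4)*(-4) - (-3)*(-38)] - (-6)*[2*(-4) - (-3)*(-4)] + 1*[2*(-38) - (-4)*(-4)]
  = (-2)*(-98) - (-6)*(-20) + 1*(-92) = -16
Dz = (-2)*[(-1)*(-38) - (-4)*(-2)] - 1*[2*(-38) - (-4)*(-4)] + (-6)*[2*(-2) - (-1)*(-4)]
  = (-2)*(30) - 1*(-92) + (-6)*(-8) = 80
x = Dx/D = 80/16 = 5, y = Dy/D = -16/16 = -1, z = Dz/D = 80/16 = 5
Check eq1: (-2)(5) + (1)(-1) + (1)(5) = -6 = -6 ✓
Check eq2: (2)(5) + (-1)(-1) + (-3)(5) = -4 = -4 ✓
Check eq3: (-4)(5) + (-2)(-1) + (-4)(5) = -38 = -38 ✓

x = 5, y = -1, z = 5


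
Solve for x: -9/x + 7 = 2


Subtract 7 from both sides: -9/x = -5
Multiply both sides by x: -9 = -5 * x
Divide by -5: x = 9/5

x = 9/5


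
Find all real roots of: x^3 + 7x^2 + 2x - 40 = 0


Let p(x) = x^3 + 7x^2 + 2x - 40. By the rational root theorem (leading coefficient 1), any rational root is an integer divisor of 40: try ±1, ±2, ... in turn.
Test x = 1: value = -30 ≠ 0.
Test x = -1: value = -36 ≠ 0.
Test x = 2: value = 0 ✓, so (x - 2) is a factor.
Synthetic division by (x - 2): bring down 1; 1(2) + 7 = 9; 9(2) + 2 = 20; 20(2) - 40 = 0 → quotient x^2 + 9x + 20, remainder 0.
Solve the quadratic x^2 + 9x + 20 = 0: discriminant = 9^2 - 4(1)(20) = 81 - 80 = 1.
sqrt(1) = 1, so x = (-9 ± 1)/2: x = -4 or x = -5.

x = -5, x = -4, x = 2


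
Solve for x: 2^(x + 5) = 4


Express both sides with the same base.
4 = 2^2
Since the bases match, equate exponents: x + 5 = 2
So x = 2 - (5) = -3

x = -3


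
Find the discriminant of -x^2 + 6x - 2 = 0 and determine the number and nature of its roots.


For ax^2 + bx + c = 0, discriminant D = b^2 - 4ac
Here a = -1, b = 6, c = -2
D = (6)^2 - 4(-1)(-2) = 36 - 8 = 28

D = 28 > 0 but not a perfect square
The equation has 2 distinct real irrational roots.

Discriminant = 28, 2 distinct real irrational roots


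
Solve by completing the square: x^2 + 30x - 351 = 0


Start: x^2 + 30x - 351 = 0
Move constant: x^2 + 30x = 351
Half of 30 is 15, squared is 225
Add 225 to both sides: x^2 + 30x + 225 = 576
(x + 15)^2 = 576
x + 15 = ±24
x = -15 + 24 = 9 or x = -15 - 24 = -39

x = -39, x = 9


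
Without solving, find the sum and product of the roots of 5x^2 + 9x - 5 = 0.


By Vieta's formulas for ax^2 + bx + c = 0:
  Sum of roots = -b/a
  Product of roots = c/a

Here a = 5, b = 9, c = -5
Sum = -(9)/5 = -9/5
Product = -5/5 = -1

Sum = -9/5, Product = -1


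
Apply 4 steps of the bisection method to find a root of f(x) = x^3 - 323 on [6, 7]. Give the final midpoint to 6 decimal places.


f(x) = x^3 - 323
f(6) = -107 < 0
f(7) = 20 > 0

Step 1: midpoint = (6.000000 + 7.000000)/2 = 6.500000
  f(6.500000) = -48.375000
  f(mid) < 0, so root is in [6.500000, 7.000000]

Step 2: midpoint = (6.500000 + 7.000000)/2 = 6.750000
  f(6.750000) = -15.453125
  f(mid) < 0, so root is in [6.750000, 7.000000]

Step 3: midpoint = (6.750000 + 7.000000)/2 = 6.875000
  f(6.875000) = 1.951172
  f(mid) > 0, so root is in [6.750000, 6.875000]

Step 4: midpoint = (6.750000 + 6.875000)/2 = 6.812500
  f(6.812500) = -6.830811
  f(mid) < 0, so root is in [6.812500, 6.875000]

midpoint = 6.812500


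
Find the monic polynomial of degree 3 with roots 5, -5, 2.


A monic polynomial with roots 5, -5, 2 is:
p(x) = (x - 5)(x + 5)(x - 2)
After multiplying by (x - 5): x - 5
After multiplying by (x + 5): x^2 - 25
After multiplying by (x - 2): x^3 - 2x^2 - 25x + 50

x^3 - 2x^2 - 25x + 50


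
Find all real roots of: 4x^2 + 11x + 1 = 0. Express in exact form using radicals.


Using the quadratic formula: x = (-b ± sqrt(b^2 - 4ac)) / (2a)
Here a = 4, b = 11, c = 1
Discriminant = b^2 - 4ac = 11^2 - 4(4)(1) = 121 - 16 = 105
Since discriminant = 105 > 0, there are two real roots.
x = (-11 ± sqrt(105)) / 8
Numerically: x ≈ -0.0941 or x ≈ -2.6559

x = (-11 + sqrt(105)) / 8 or x = (-11 - sqrt(105)) / 8


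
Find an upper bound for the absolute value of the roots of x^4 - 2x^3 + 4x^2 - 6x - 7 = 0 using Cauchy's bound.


Cauchy's bound: all roots r satisfy |r| <= 1 + max(|a_i/a_n|) for i = 0,...,n-1
where a_n is the leading coefficient.

Coefficients: [1, -2, 4, -6, -7]
Leading coefficient a_n = 1
Ratios |a_i/a_n|: 2, 4, 6, 7
Maximum ratio: 7
Cauchy's bound: |r| <= 1 + 7 = 8

Upper bound = 8


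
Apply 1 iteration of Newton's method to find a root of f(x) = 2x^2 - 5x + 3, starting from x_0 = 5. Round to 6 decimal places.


Newton's method: x_(n+1) = x_n - f(x_n)/f'(x_n)
f(x) = 2x^2 - 5x + 3
f'(x) = 4x - 5

Iteration 1:
  f(5.000000) = 28.000000
  f'(5.000000) = 15.000000
  x_1 = 5.000000 - (28.000000)/(15.000000) = 3.133333

x_1 = 3.133333


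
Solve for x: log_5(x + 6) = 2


Convert to exponential form: x + 6 = 5^2 = 25
x = 25 - 6 = 19
Check: log_5(19 + 6) = log_5(25) = log_5(25) = 2 ✓

x = 19


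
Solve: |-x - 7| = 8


An absolute value equation |expr| = 8 gives two cases:
Case 1: -x - 7 = 8
  -x = 15, so x = -15
Case 2: -x - 7 = -8
  -x = -1, so x = 1

x = -15, x = 1


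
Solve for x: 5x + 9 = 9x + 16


Starting with: 5x + 9 = 9x + 16
Move all x terms to left: (5 - 9)x = 16 - 9
Simplify: -4x = 7
Divide both sides by -4: x = -7/4

x = -7/4


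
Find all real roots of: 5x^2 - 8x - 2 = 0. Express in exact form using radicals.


Using the quadratic formula: x = (-b ± sqrt(b^2 - 4ac)) / (2a)
Here a = 5, b = -8, c = -2
Discriminant = b^2 - 4ac = (-8)^2 - 4(5)(-2) = 64 + 40 = 104
Since discriminant = 104 > 0, there are two real roots.
x = (8 ± 2*sqrt(26)) / 10
Simplifying: x = (4 ± sqrt(26)) / 5
Numerically: x ≈ 1.8198 or x ≈ -0.2198

x = (4 + sqrt(26)) / 5 or x = (4 - sqrt(26)) / 5


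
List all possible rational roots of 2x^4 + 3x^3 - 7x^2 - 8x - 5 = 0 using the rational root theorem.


Rational root theorem: possible roots are ±p/q where:
  p divides the constant term (-5): p ∈ {1, 5}
  q divides the leading coefficient (2): q ∈ {1, 2}

All possible rational roots: -5, -5/2, -1, -1/2, 1/2, 1, 5/2, 5

-5, -5/2, -1, -1/2, 1/2, 1, 5/2, 5


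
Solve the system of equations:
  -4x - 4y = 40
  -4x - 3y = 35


Using Cramer's rule:
Determinant D = (-4)(-3) - (-4)(-4) = 12 - 16 = -4
Dx = (40)(-3) - (35)(-4) = -120 + 140 = 20
Dy = (-4)(35) - (-4)(40) = -140 + 160 = 20
x = Dx/D = 20/-4 = -5
y = Dy/D = 20/-4 = -5

x = -5, y = -5


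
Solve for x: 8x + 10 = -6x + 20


Starting with: 8x + 10 = -6x + 20
Move all x terms to left: (8 + 6)x = 20 - 10
Simplify: 14x = 10
Divide both sides by 14: x = 5/7

x = 5/7


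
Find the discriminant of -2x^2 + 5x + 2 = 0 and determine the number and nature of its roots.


For ax^2 + bx + c = 0, discriminant D = b^2 - 4ac
Here a = -2, b = 5, c = 2
D = (5)^2 - 4(-2)(2) = 25 + 16 = 41

D = 41 > 0 but not a perfect square
The equation has 2 distinct real irrational roots.

Discriminant = 41, 2 distinct real irrational roots


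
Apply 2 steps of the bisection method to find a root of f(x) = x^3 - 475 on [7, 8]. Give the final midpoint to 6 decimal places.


f(x) = x^3 - 475
f(7) = -132 < 0
f(8) = 37 > 0

Step 1: midpoint = (7.000000 + 8.000000)/2 = 7.500000
  f(7.500000) = -53.125000
  f(mid) < 0, so root is in [7.500000, 8.000000]

Step 2: midpoint = (7.500000 + 8.000000)/2 = 7.750000
  f(7.750000) = -9.515625
  f(mid) < 0, so root is in [7.750000, 8.000000]

midpoint = 7.750000


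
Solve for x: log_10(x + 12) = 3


Convert to exponential form: x + 12 = 10^3 = 1000
x = 1000 - 12 = 988
Check: log_10(988 + 12) = log_10(1000) = log_10(1000) = 3 ✓

x = 988


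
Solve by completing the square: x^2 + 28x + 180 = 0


Start: x^2 + 28x + 180 = 0
Move constant: x^2 + 28x = -180
Half of 28 is 14, squared is 196
Add 196 to both sides: x^2 + 28x + 196 = 16
(x + 14)^2 = 16
x + 14 = ±4
x = -14 + 4 = -10 or x = -14 - 4 = -18

x = -18, x = -10


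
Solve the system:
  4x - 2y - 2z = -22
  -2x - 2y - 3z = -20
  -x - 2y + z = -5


Using Cramer's rule. Expand each determinant along the first row.
D  = 4*[(-2)*1 - (-3)*(-2)] - (-2)*[(-2)*1 - (-3)*(-1)] + (-2)*[(-2)*(-2) - (-2)*(-1)]
  = 4*(-8) - (-2)*(-5) + (-2)*(2) = -46
Dx = (-22)*[(-2)*1 - (-3)*(-2)] - (-2)*[(-20)*1 - (-3)*(-5)] + (-2)*[(-20)*(-2) - (-2)*(-5)]
  = (-22)*(-8) - (-2)*(-35) + (-2)*(30) = 46
Dy = 4*[(-20)*1 - (-3)*(-5)] - (-22)*[(-2)*1 - (-3)*(-1)] + (-2)*[(-2)*(-5) - (-20)*(-1)]
  = 4*(-35) - (-22)*(-5) + (-2)*(-10) = -230
Dz = 4*[(-2)*(-5) - (-20)*(-2)] - (-2)*[(-2)*(-5) - (-20)*(-1)] + (-22)*[(-2)*(-2) - (-2)*(-1)]
  = 4*(-30) - (-2)*(-10) + (-22)*(2) = -184
x = Dx/D = 46/-46 = -1, y = Dy/D = -230/-46 = 5, z = Dz/D = -184/-46 = 4
Check eq1: (4)(-1) + (-2)(5) + (-2)(4) = -22 = -22 ✓
Check eq2: (-2)(-1) + (-2)(5) + (-3)(4) = -20 = -20 ✓
Check eq3: (-1)(-1) + (-2)(5) + (1)(4) = -5 = -5 ✓

x = -1, y = 5, z = 4


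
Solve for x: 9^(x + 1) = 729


Express both sides with the same base.
729 = 9^3
Since the bases match, equate exponents: x + 1 = 3
So x = 3 - (1) = 2

x = 2


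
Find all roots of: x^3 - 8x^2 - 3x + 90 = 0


Let p(x) = x^3 - 8x^2 - 3x + 90. By the rational root theorem (leading coefficient 1), any rational root is an integer divisor of 90: try ±1, ±2, ... in turn.
Test x = 1: value = 80 ≠ 0.
Test x = -1: value = 84 ≠ 0.
Test x = 2: value = 60 ≠ 0.
Test x = -2: value = 56 ≠ 0.
Test x = 3: value = 36 ≠ 0.
Test x = -3: value = 0 ✓, so (x + 3) is a factor.
Synthetic division by (x + 3): bring down 1; 1(-3) - 8 = -11; (-11)(-3) - 3 = 30; 30(-3) + 90 = 0 → quotient x^2 - 11x + 30, remainder 0.
Solve the quadratic x^2 - 11x + 30 = 0: discriminant = (-11)^2 - 4(1)(30) = 121 - 120 = 1.
sqrt(1) = 1, so x = (11 ± 1)/2: x = 6 or x = 5.
Collecting all roots found:

x = -3, x = 5, x = 6


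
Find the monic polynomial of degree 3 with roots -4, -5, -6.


A monic polynomial with roots -4, -5, -6 is:
p(x) = (x + 4)(x + 5)(x + 6)
After multiplying by (x + 4): x + 4
After multiplying by (x + 5): x^2 + 9x + 20
After multiplying by (x + 6): x^3 + 15x^2 + 74x + 120

x^3 + 15x^2 + 74x + 120


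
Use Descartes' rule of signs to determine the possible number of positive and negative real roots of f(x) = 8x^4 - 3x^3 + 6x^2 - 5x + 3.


Descartes' rule of signs:

For positive roots, count sign changes in f(x) = 8x^4 - 3x^3 + 6x^2 - 5x + 3:
Signs of coefficients: +, -, +, -, +
Number of sign changes: 4
Possible positive real roots: 4, 2, 0

For negative roots, examine f(-x) = 8x^4 + 3x^3 + 6x^2 + 5x + 3:
Signs of coefficients: +, +, +, +, +
Number of sign changes: 0
Possible negative real roots: 0

Positive roots: 4 or 2 or 0; Negative roots: 0


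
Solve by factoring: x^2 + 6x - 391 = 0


We need two numbers that multiply to -391 and add to 6.
Those numbers are -17 and 23 (since (-17) * 23 = -391 and (-17) + 23 = 6).
So x^2 + 6x - 391 = (x - 17)(x + 23) = 0
Setting each factor to zero: x = 17 or x = -23

x = -23, x = 17


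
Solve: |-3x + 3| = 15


An absolute value equation |expr| = 15 gives two cases:
Case 1: -3x + 3 = 15
  -3x = 12, so x = -4
Case 2: -3x + 3 = -15
  -3x = -18, so x = 6

x = -4, x = 6


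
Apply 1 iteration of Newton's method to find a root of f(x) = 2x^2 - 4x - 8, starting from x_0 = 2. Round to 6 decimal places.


Newton's method: x_(n+1) = x_n - f(x_n)/f'(x_n)
f(x) = 2x^2 - 4x - 8
f'(x) = 4x - 4

Iteration 1:
  f(2.000000) = -8.000000
  f'(2.000000) = 4.000000
  x_1 = 2.000000 - (-8.000000)/(4.000000) = 4.000000

x_1 = 4.000000


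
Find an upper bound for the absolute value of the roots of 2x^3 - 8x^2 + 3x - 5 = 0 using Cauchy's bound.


Cauchy's bound: all roots r satisfy |r| <= 1 + max(|a_i/a_n|) for i = 0,...,n-1
where a_n is the leading coefficient.

Coefficients: [2, -8, 3, -5]
Leading coefficient a_n = 2
Ratios |a_i/a_n|: 4, 3/2, 5/2
Maximum ratio: 4
Cauchy's bound: |r| <= 1 + 4 = 5

Upper bound = 5


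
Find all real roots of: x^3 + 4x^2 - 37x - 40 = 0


Let p(x) = x^3 + 4x^2 - 37x - 40. By the rational root theorem (leading coefficient 1), any rational root is an integer divisor of 40: try ±1, ±2, ... in turn.
Test x = 1: value = -72 ≠ 0.
Test x = -1: value = 0 ✓, so (x + 1) is a factor.
Synthetic division by (x + 1): bring down 1; 1(-1) + 4 = 3; 3(-1) - 37 = -40; (-40)(-1) - 40 = 0 → quotient x^2 + 3x - 40, remainder 0.
Solve the quadratic x^2 + 3x - 40 = 0: discriminant = 3^2 - 4(1)(-40) = 9 + 160 = 169.
sqrt(169) = 13, so x = (-3 ± 13)/2: x = 5 or x = -8.

x = -8, x = -1, x = 5


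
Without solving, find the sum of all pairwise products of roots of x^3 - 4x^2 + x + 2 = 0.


By Vieta's formulas for x^3 + bx^2 + cx + d = 0:
  r1 + r2 + r3 = -b/a = 4
  r1*r2 + r1*r3 + r2*r3 = c/a = 1
  r1*r2*r3 = -d/a = -2


Sum of pairwise products = 1


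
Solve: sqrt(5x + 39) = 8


Square both sides: 5x + 39 = 8^2 = 64
5x = 64 - 39 = 25
x = 5
Check: sqrt(5*5 + 39) = sqrt(64) = 8 ✓

x = 5


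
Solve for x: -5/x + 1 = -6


Subtract 1 from both sides: -5/x = -7
Multiply both sides by x: -5 = -7 * x
Divide by -7: x = 5/7

x = 5/7


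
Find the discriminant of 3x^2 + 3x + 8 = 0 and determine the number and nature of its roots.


For ax^2 + bx + c = 0, discriminant D = b^2 - 4ac
Here a = 3, b = 3, c = 8
D = (3)^2 - 4(3)(8) = 9 - 96 = -87

D = -87 < 0
The equation has no real roots (2 complex conjugate roots).

Discriminant = -87, no real roots (2 complex conjugate roots)


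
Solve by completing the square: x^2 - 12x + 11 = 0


Start: x^2 - 12x + 11 = 0
Move constant: x^2 - 12x = -11
Half of -12 is -6, squared is 36
Add 36 to both sides: x^2 - 12x + 36 = 25
(x - 6)^2 = 25
x - 6 = ±5
x = 6 + 5 = 11 or x = 6 - 5 = 1

x = 1, x = 11


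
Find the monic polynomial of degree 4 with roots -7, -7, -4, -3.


A monic polynomial with roots -7, -7, -4, -3 is:
p(x) = (x + 7)(x + 7)(x + 4)(x + 3)
After multiplying by (x + 7): x + 7
After multiplying by (x + 7): x^2 + 14x + 49
After multiplying by (x + 4): x^3 + 18x^2 + 105x + 196
After multiplying by (x + 3): x^4 + 21x^3 + 159x^2 + 511x + 588

x^4 + 21x^3 + 159x^2 + 511x + 588


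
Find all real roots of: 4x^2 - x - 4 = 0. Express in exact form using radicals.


Using the quadratic formula: x = (-b ± sqrt(b^2 - 4ac)) / (2a)
Here a = 4, b = -1, c = -4
Discriminant = b^2 - 4ac = (-1)^2 - 4(4)(-4) = 1 + 64 = 65
Since discriminant = 65 > 0, there are two real roots.
x = (1 ± sqrt(65)) / 8
Numerically: x ≈ 1.1328 or x ≈ -0.8828

x = (1 + sqrt(65)) / 8 or x = (1 - sqrt(65)) / 8


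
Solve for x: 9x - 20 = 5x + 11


Starting with: 9x - 20 = 5x + 11
Move all x terms to left: (9 - 5)x = 11 + 20
Simplify: 4x = 31
Divide both sides by 4: x = 31/4

x = 31/4


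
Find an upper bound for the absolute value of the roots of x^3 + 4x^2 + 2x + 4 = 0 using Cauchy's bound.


Cauchy's bound: all roots r satisfy |r| <= 1 + max(|a_i/a_n|) for i = 0,...,n-1
where a_n is the leading coefficient.

Coefficients: [1, 4, 2, 4]
Leading coefficient a_n = 1
Ratios |a_i/a_n|: 4, 2, 4
Maximum ratio: 4
Cauchy's bound: |r| <= 1 + 4 = 5

Upper bound = 5
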